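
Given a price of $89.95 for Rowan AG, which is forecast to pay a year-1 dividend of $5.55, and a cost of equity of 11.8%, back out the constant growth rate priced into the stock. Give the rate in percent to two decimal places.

5.63%

From P₀ = D₁/(r − g), the implied growth is g = r − D₁/P₀.
g = 0.118 − 5.55/89.95 = 0.118 − 0.06170 = 0.05630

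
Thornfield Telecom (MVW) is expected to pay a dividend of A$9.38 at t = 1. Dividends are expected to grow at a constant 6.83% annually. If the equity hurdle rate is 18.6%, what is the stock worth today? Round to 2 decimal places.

A$79.69

Gordon growth model: P₀ = D₁/(r − g), with D₁ = 9.38 given directly.
P₀ = 9.3800 / (0.186 − 0.0683) = 9.3800 / 0.1177 = 79.6941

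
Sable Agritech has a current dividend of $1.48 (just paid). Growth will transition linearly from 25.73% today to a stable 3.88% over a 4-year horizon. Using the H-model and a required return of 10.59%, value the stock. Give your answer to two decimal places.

$32.55

H-model: P₀ = D₀[(1+g_L) + H(g_S−g_L)]/(r−g_L), with H = 4/2 = 2.
P₀ = 1.48 × [(1+0.0388) + 2×(0.2573−0.0388)] / (0.1059−0.0388)
   = 1.48 × 1.4758 / 0.0671 = 32.5512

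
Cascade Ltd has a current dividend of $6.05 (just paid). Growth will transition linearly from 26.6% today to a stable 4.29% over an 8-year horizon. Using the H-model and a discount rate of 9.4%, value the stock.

$229.13

H-model: P₀ = D₀[(1+g_L) + H(g_S−g_L)]/(r−g_L), with H = 8/2 = 4.
P₀ = 6.05 × [(1+0.0429) + 4×(0.266−0.0429)] / (0.094−0.0429)
   = 6.05 × 1.9353 / 0.0511 = 229.1304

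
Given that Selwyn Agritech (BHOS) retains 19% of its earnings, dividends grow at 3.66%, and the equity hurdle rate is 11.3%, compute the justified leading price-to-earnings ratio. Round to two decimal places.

Payout ratio b = 1 − 0.19 = 0.81.
Justified leading P/E = b/(r−g) = 0.81/(0.113−0.0366) = 10.6021

10.60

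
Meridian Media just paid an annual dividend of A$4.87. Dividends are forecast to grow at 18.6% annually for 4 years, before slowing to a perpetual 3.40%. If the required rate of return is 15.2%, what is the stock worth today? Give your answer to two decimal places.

Two-stage DDM. Project D₁…D_4 at 0.186, terminal growth 0.034, discount at r = 0.152.
D_1 = 5.7758
D_2 = 6.8501
D_3 = 8.1242
D_4 = 9.6354
Terminal value at t=4: TV = D_5/(r−g) = 9.9630/(0.152−0.034) = 84.4318
P₀ = 5.7758/(1+0.152)^1 + 6.8501/(1+0.152)^2 + 8.1242/(1+0.152)^3 + 9.6354/(1+0.152)^4 + 84.4318/(1+0.152)^4 = 68.9002

A$68.90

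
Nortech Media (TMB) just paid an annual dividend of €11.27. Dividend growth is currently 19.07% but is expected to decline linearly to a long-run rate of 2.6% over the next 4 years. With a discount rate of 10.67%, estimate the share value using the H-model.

€189.29

H-model: P₀ = D₀[(1+g_L) + H(g_S−g_L)]/(r−g_L), with H = 4/2 = 2.
P₀ = 11.27 × [(1+0.026) + 2×(0.1907−0.026)] / (0.1067−0.026)
   = 11.27 × 1.3554 / 0.0807 = 189.2857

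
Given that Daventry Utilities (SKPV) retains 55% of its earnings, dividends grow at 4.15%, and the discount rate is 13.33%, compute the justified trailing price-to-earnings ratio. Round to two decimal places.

5.11

Payout ratio b = 1 − 0.55 = 0.45.
Justified trailing P/E = b(1+g)/(r−g) = 0.45×(1+0.0415)/(0.1333−0.0415) = 5.1054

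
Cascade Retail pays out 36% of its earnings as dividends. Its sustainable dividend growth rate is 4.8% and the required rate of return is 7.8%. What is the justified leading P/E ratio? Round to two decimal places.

12.00

Justified leading P/E = b/(r−g) = 0.36/(0.078−0.048) = 12.0000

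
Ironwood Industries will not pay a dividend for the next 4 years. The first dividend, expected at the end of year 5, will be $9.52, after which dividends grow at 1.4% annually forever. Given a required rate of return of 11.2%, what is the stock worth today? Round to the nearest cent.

$63.53

Deferred-dividend DDM. At t=4 the remaining stream is a growing perpetuity with first payment D_5 = 9.52.
V_4 = D_5/(r−g) = 9.52/(0.112−0.014) = 97.1429
P₀ = V_4/(1+r)^4 = 97.1429/(1+0.112)^4 = 63.5319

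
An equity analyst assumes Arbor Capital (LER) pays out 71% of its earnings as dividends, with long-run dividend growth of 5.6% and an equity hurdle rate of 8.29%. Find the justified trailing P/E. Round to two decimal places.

27.87

Justified trailing P/E = b(1+g)/(r−g) = 0.71×(1+0.056)/(0.0829−0.056) = 27.8721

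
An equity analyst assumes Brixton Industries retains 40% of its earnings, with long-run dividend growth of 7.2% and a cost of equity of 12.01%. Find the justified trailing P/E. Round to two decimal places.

13.37

Payout ratio b = 1 − 0.40 = 0.60.
Justified trailing P/E = b(1+g)/(r−g) = 0.60×(1+0.072)/(0.1201−0.072) = 13.3721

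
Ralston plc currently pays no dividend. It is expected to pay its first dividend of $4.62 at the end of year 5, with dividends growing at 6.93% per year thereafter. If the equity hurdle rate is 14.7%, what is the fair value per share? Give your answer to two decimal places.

Deferred-dividend DDM. At t=4 the remaining stream is a growing perpetuity with first payment D_5 = 4.62.
V_4 = D_5/(r−g) = 4.62/(0.147−0.0693) = 59.4595
P₀ = V_4/(1+r)^4 = 59.4595/(1+0.147)^4 = 34.3532

$34.35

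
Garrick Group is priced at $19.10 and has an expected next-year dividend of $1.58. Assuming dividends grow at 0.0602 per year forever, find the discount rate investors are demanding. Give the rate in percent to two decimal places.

Rearranging the constant-growth DDM: r = D₁/P₀ + g.
r = 1.5800 / 19.10 + 0.0602 = 0.08272 + 0.0602 = 0.14292

14.29%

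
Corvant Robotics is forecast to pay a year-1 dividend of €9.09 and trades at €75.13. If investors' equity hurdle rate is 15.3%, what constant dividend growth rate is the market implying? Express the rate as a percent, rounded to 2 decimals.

3.20%

From P₀ = D₁/(r − g), the implied growth is g = r − D₁/P₀.
g = 0.153 − 9.09/75.13 = 0.153 − 0.12099 = 0.03201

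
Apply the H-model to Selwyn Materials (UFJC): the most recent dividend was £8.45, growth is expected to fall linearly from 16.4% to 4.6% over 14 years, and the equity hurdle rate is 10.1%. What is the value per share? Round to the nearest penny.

£287.61

H-model: P₀ = D₀[(1+g_L) + H(g_S−g_L)]/(r−g_L), with H = 14/2 = 7.
P₀ = 8.45 × [(1+0.046) + 7×(0.164−0.046)] / (0.101−0.046)
   = 8.45 × 1.8720 / 0.055 = 287.6073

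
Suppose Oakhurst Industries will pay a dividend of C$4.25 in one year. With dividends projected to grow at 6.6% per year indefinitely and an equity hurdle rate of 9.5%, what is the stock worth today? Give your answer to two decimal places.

C$146.55

Gordon growth model: P₀ = D₁/(r − g), with D₁ = 4.25 given directly.
P₀ = 4.2500 / (0.095 − 0.066) = 4.2500 / 0.029 = 146.5517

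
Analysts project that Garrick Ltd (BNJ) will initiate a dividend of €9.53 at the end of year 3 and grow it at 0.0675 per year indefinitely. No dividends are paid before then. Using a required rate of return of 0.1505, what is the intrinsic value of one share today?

€86.74

Deferred-dividend DDM. At t=2 the remaining stream is a growing perpetuity with first payment D_3 = 9.53.
V_2 = D_3/(r−g) = 9.53/(0.1505−0.0675) = 114.8193
P₀ = V_2/(1+r)^2 = 114.8193/(1+0.1505)^2 = 86.7444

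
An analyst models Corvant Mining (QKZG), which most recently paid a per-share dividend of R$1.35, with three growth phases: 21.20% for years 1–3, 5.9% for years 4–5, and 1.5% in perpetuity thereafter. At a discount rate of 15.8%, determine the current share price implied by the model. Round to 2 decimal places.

R$16.34

Three-stage DDM. Project D₁…D_5; terminal Gordon value at t=5 with g = 0.015; discount at r = 0.158.
D_1 = 1.6362
D_2 = 1.9831
D_3 = 2.4035
D_4 = 2.5453
D_5 = 2.6955
TV_5 = 2.7359/(0.158−0.015) = 19.1321
P₀ = Σ Dₜ/(1+r)ᵗ + TV_5/(1+r)^5 = 16.3375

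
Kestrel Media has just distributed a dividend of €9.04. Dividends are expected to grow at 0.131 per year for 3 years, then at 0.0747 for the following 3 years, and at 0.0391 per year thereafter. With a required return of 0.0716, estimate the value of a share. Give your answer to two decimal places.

€405.07

Three-stage DDM. Project D₁…D_6; terminal Gordon value at t=6 with g = 0.0391; discount at r = 0.0716.
D_1 = 10.2242
D_2 = 11.5636
D_3 = 13.0784
D_4 = 14.0554
D_5 = 15.1053
D_6 = 16.2337
TV_6 = 16.8685/(0.0716−0.0391) = 519.0294
P₀ = Σ Dₜ/(1+r)ᵗ + TV_6/(1+r)^6 = 405.0730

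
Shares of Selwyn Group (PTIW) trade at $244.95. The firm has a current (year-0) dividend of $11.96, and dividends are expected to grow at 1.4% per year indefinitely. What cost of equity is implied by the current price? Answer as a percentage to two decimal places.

Rearranging the constant-growth DDM: r = D₁/P₀ + g.
D₁ = 11.96 × (1 + 0.014) = 12.1274.
r = 12.1274 / 244.95 + 0.014 = 0.04951 + 0.014 = 0.06351

6.35%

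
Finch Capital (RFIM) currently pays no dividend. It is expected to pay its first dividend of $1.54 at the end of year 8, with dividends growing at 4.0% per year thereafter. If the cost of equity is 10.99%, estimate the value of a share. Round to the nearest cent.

$10.62

Deferred-dividend DDM. At t=7 the remaining stream is a growing perpetuity with first payment D_8 = 1.54.
V_7 = D_8/(r−g) = 1.54/(0.1099−0.04) = 22.0315
P₀ = V_7/(1+r)^7 = 22.0315/(1+0.1099)^7 = 10.6183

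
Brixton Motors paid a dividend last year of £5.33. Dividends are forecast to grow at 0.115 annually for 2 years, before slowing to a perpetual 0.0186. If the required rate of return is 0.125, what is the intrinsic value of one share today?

Two-stage DDM. Project D₁…D_2 at 0.115, terminal growth 0.0186, discount at r = 0.125.
D_1 = 5.9429
D_2 = 6.6264
Terminal value at t=2: TV = D_3/(r−g) = 6.7496/(0.125−0.0186) = 63.4365
P₀ = 5.9429/(1+0.125)^1 + 6.6264/(1+0.125)^2 + 63.4365/(1+0.125)^2 = 60.6409

£60.64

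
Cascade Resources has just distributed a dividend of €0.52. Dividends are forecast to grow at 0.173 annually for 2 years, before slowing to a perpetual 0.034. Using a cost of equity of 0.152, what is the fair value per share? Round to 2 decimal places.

Two-stage DDM. Project D₁…D_2 at 0.173, terminal growth 0.034, discount at r = 0.152.
D_1 = 0.6100
D_2 = 0.7155
Terminal value at t=2: TV = D_3/(r−g) = 0.7398/(0.152−0.034) = 6.2696
P₀ = 0.6100/(1+0.152)^1 + 0.7155/(1+0.152)^2 + 6.2696/(1+0.152)^2 = 5.7929

€5.79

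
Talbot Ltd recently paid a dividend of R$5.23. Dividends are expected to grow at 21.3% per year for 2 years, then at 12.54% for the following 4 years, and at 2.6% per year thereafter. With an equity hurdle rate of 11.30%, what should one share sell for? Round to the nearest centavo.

R$114.04

Three-stage DDM. Project D₁…D_6; terminal Gordon value at t=6 with g = 0.026; discount at r = 0.113.
D_1 = 6.3440
D_2 = 7.6953
D_3 = 8.6602
D_4 = 9.7462
D_5 = 10.9684
D_6 = 12.3439
TV_6 = 12.6648/(0.113−0.026) = 145.5724
P₀ = Σ Dₜ/(1+r)ᵗ + TV_6/(1+r)^6 = 114.0386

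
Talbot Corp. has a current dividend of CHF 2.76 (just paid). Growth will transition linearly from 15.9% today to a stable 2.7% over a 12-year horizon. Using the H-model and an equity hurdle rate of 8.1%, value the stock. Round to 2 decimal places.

H-model: P₀ = D₀[(1+g_L) + H(g_S−g_L)]/(r−g_L), with H = 12/2 = 6.
P₀ = 2.76 × [(1+0.027) + 6×(0.159−0.027)] / (0.081−0.027)
   = 2.76 × 1.8190 / 0.054 = 92.9711

CHF 92.97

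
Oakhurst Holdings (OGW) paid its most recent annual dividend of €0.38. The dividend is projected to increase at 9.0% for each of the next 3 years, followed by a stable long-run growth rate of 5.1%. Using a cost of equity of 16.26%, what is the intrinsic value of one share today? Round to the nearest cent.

€3.95

Two-stage DDM. Project D₁…D_3 at 0.09, terminal growth 0.051, discount at r = 0.1626.
D_1 = 0.4142
D_2 = 0.4515
D_3 = 0.4921
Terminal value at t=3: TV = D_4/(r−g) = 0.5172/(0.1626−0.051) = 4.6345
P₀ = 0.4142/(1+0.1626)^1 + 0.4515/(1+0.1626)^2 + 0.4921/(1+0.1626)^3 + 4.6345/(1+0.1626)^3 = 3.9527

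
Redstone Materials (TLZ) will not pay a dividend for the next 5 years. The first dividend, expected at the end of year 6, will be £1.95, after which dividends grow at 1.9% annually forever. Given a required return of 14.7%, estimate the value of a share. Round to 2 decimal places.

Deferred-dividend DDM. At t=5 the remaining stream is a growing perpetuity with first payment D_6 = 1.95.
V_5 = D_6/(r−g) = 1.95/(0.147−0.019) = 15.2344
P₀ = V_5/(1+r)^5 = 15.2344/(1+0.147)^5 = 7.6737

£7.67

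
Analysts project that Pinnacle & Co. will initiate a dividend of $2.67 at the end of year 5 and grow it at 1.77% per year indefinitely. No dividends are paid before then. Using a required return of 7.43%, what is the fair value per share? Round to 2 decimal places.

Deferred-dividend DDM. At t=4 the remaining stream is a growing perpetuity with first payment D_5 = 2.67.
V_4 = D_5/(r−g) = 2.67/(0.0743−0.0177) = 47.1731
P₀ = V_4/(1+r)^4 = 47.1731/(1+0.0743)^4 = 35.4154

$35.42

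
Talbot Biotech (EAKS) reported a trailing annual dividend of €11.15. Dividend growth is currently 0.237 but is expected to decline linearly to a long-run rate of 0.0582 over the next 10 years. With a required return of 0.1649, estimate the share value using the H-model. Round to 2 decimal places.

H-model: P₀ = D₀[(1+g_L) + H(g_S−g_L)]/(r−g_L), with H = 10/2 = 5.
P₀ = 11.15 × [(1+0.0582) + 5×(0.237−0.0582)] / (0.1649−0.0582)
   = 11.15 × 1.9522 / 0.1067 = 204.0022

€204.00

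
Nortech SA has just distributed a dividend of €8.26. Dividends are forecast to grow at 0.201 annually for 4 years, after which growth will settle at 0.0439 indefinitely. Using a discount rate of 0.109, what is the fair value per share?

Two-stage DDM. Project D₁…D_4 at 0.201, terminal growth 0.0439, discount at r = 0.109.
D_1 = 9.9203
D_2 = 11.9142
D_3 = 14.3090
D_4 = 17.1851
Terminal value at t=4: TV = D_5/(r−g) = 17.9395/(0.109−0.0439) = 275.5688
P₀ = 9.9203/(1+0.109)^1 + 11.9142/(1+0.109)^2 + 14.3090/(1+0.109)^3 + 17.1851/(1+0.109)^4 + 275.5688/(1+0.109)^4 = 222.6660

€222.67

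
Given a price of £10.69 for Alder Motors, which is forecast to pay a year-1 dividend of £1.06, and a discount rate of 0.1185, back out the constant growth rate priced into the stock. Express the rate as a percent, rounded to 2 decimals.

1.93%

From P₀ = D₁/(r − g), the implied growth is g = r − D₁/P₀.
g = 0.1185 − 1.06/10.69 = 0.1185 − 0.09916 = 0.01934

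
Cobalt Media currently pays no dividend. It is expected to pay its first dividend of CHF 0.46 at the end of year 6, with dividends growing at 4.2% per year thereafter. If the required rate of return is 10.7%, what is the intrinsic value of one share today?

CHF 4.26

Deferred-dividend DDM. At t=5 the remaining stream is a growing perpetuity with first payment D_6 = 0.46.
V_5 = D_6/(r−g) = 0.46/(0.107−0.042) = 7.0769
P₀ = V_5/(1+r)^5 = 7.0769/(1+0.107)^5 = 4.2570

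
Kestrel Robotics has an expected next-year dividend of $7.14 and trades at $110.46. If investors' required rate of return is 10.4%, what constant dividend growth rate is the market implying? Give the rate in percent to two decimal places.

3.94%

From P₀ = D₁/(r − g), the implied growth is g = r − D₁/P₀.
g = 0.104 − 7.14/110.46 = 0.104 − 0.06464 = 0.03936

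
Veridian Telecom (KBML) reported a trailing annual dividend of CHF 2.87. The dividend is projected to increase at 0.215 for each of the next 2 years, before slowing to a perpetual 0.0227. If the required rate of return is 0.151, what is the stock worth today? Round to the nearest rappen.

CHF 31.72

Two-stage DDM. Project D₁…D_2 at 0.215, terminal growth 0.0227, discount at r = 0.151.
D_1 = 3.4871
D_2 = 4.2368
Terminal value at t=2: TV = D_3/(r−g) = 4.3329/(0.151−0.0227) = 33.7719
P₀ = 3.4871/(1+0.151)^1 + 4.2368/(1+0.151)^2 + 33.7719/(1+0.151)^2 = 31.7197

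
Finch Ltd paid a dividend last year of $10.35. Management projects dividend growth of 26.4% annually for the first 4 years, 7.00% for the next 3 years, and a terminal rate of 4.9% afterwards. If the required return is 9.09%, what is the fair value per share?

$555.19

Three-stage DDM. Project D₁…D_7; terminal Gordon value at t=7 with g = 0.049; discount at r = 0.0909.
D_1 = 13.0824
D_2 = 16.5362
D_3 = 20.9017
D_4 = 26.4197
D_5 = 28.2691
D_6 = 30.2480
D_7 = 32.3653
TV_7 = 33.9512/(0.0909−0.049) = 810.2918
P₀ = Σ Dₜ/(1+r)ᵗ + TV_7/(1+r)^7 = 555.1932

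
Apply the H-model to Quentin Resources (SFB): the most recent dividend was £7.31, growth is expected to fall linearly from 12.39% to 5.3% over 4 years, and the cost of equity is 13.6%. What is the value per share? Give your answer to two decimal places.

H-model: P₀ = D₀[(1+g_L) + H(g_S−g_L)]/(r−g_L), with H = 4/2 = 2.
P₀ = 7.31 × [(1+0.053) + 2×(0.1239−0.053)] / (0.136−0.053)
   = 7.31 × 1.1948 / 0.083 = 105.2288

£105.23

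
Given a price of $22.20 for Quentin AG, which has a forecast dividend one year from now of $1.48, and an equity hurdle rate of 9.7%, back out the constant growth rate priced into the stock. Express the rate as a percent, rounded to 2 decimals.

3.03%

From P₀ = D₁/(r − g), the implied growth is g = r − D₁/P₀.
g = 0.097 − 1.48/22.20 = 0.097 − 0.06667 = 0.03033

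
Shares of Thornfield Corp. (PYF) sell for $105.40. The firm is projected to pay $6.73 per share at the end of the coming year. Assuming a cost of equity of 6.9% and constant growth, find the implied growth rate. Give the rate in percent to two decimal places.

From P₀ = D₁/(r − g), the implied growth is g = r − D₁/P₀.
g = 0.069 − 6.73/105.40 = 0.069 − 0.06385 = 0.00515

0.51%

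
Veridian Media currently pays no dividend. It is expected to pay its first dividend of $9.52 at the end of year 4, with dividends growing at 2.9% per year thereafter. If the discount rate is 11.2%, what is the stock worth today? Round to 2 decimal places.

Deferred-dividend DDM. At t=3 the remaining stream is a growing perpetuity with first payment D_4 = 9.52.
V_3 = D_4/(r−g) = 9.52/(0.112−0.029) = 114.6988
P₀ = V_3/(1+r)^3 = 114.6988/(1+0.112)^3 = 83.4151

$83.42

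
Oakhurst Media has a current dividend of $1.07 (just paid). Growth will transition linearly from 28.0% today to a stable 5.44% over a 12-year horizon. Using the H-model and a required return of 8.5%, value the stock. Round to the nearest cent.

$84.20

H-model: P₀ = D₀[(1+g_L) + H(g_S−g_L)]/(r−g_L), with H = 12/2 = 6.
P₀ = 1.07 × [(1+0.0544) + 6×(0.28−0.0544)] / (0.085−0.0544)
   = 1.07 × 2.4080 / 0.0306 = 84.2013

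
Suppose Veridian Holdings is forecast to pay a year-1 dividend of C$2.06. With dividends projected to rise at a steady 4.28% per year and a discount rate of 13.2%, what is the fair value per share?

C$23.09

Gordon growth model: P₀ = D₁/(r − g), with D₁ = 2.06 given directly.
P₀ = 2.0600 / (0.132 − 0.0428) = 2.0600 / 0.0892 = 23.0942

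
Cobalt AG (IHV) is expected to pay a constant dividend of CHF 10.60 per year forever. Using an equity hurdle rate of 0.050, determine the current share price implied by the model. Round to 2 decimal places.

Zero-growth DDM (perpetuity): P₀ = D/r = 10.60 / 0.05 = 212.0000

CHF 212.00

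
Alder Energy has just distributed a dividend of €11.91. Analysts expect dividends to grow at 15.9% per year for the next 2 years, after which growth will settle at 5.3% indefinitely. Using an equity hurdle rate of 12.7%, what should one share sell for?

Two-stage DDM. Project D₁…D_2 at 0.159, terminal growth 0.053, discount at r = 0.127.
D_1 = 13.8037
D_2 = 15.9985
Terminal value at t=2: TV = D_3/(r−g) = 16.8464/(0.127−0.053) = 227.6540
P₀ = 13.8037/(1+0.127)^1 + 15.9985/(1+0.127)^2 + 227.6540/(1+0.127)^2 = 204.0810

€204.08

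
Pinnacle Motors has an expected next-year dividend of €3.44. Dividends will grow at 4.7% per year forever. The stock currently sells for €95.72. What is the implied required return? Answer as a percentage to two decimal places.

Rearranging the constant-growth DDM: r = D₁/P₀ + g.
r = 3.4400 / 95.72 + 0.047 = 0.03594 + 0.047 = 0.08294

8.29%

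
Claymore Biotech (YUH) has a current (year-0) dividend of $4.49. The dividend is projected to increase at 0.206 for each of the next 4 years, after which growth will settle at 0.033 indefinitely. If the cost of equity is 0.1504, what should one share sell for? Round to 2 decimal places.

$67.95

Two-stage DDM. Project D₁…D_4 at 0.206, terminal growth 0.033, discount at r = 0.1504.
D_1 = 5.4149
D_2 = 6.5304
D_3 = 7.8757
D_4 = 9.4981
Terminal value at t=4: TV = D_5/(r−g) = 9.8115/(0.1504−0.033) = 83.5733
P₀ = 5.4149/(1+0.1504)^1 + 6.5304/(1+0.1504)^2 + 7.8757/(1+0.1504)^3 + 9.4981/(1+0.1504)^4 + 83.5733/(1+0.1504)^4 = 67.9544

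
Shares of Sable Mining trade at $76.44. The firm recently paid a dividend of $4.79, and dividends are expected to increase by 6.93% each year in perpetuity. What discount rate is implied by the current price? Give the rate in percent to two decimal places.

Rearranging the constant-growth DDM: r = D₁/P₀ + g.
D₁ = 4.79 × (1 + 0.0693) = 5.1219.
r = 5.1219 / 76.44 + 0.0693 = 0.06701 + 0.0693 = 0.13631

13.63%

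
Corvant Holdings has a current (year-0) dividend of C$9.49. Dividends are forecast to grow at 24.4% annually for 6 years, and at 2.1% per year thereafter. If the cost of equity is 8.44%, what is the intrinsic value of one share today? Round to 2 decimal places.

C$442.95

Two-stage DDM. Project D₁…D_6 at 0.244, terminal growth 0.021, discount at r = 0.0844.
D_1 = 11.8056
D_2 = 14.6861
D_3 = 18.2695
D_4 = 22.7273
D_5 = 28.2728
D_6 = 35.1713
Terminal value at t=6: TV = D_7/(r−g) = 35.9099/(0.0844−0.021) = 566.4023
P₀ = 11.8056/(1+0.0844)^1 + 14.6861/(1+0.0844)^2 + 18.2695/(1+0.0844)^3 + 22.7273/(1+0.0844)^4 + 28.2728/(1+0.0844)^5 + 35.1713/(1+0.0844)^6 + 566.4023/(1+0.0844)^6 = 442.9507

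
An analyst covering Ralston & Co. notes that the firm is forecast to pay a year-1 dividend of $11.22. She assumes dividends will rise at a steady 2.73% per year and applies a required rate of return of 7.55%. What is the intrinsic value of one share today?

$232.78

Gordon growth model: P₀ = D₁/(r − g), with D₁ = 11.22 given directly.
P₀ = 11.2200 / (0.0755 − 0.0273) = 11.2200 / 0.0482 = 232.7801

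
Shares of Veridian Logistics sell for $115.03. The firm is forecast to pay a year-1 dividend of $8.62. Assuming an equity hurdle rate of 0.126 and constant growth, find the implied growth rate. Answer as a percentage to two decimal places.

5.11%

From P₀ = D₁/(r − g), the implied growth is g = r − D₁/P₀.
g = 0.126 − 8.62/115.03 = 0.126 − 0.07494 = 0.05106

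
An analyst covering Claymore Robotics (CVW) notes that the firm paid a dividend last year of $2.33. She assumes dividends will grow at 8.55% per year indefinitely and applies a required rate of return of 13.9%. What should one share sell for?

Gordon growth model: P₀ = D₁/(r − g). D₁ = 2.33 × (1 + 0.0855) = 2.5292.
P₀ = 2.5292 / (0.139 − 0.0855) = 2.5292 / 0.0535 = 47.2750

$47.28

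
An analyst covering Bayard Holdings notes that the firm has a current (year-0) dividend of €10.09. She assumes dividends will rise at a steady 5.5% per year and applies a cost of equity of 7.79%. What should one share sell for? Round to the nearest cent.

Gordon growth model: P₀ = D₁/(r − g). D₁ = 10.09 × (1 + 0.055) = 10.6449.
P₀ = 10.6449 / (0.0779 − 0.055) = 10.6449 / 0.0229 = 464.8450

€464.84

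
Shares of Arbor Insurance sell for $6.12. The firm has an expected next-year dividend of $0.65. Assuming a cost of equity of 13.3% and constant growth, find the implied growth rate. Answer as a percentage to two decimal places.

2.68%

From P₀ = D₁/(r − g), the implied growth is g = r − D₁/P₀.
g = 0.133 − 0.65/6.12 = 0.133 − 0.10621 = 0.02679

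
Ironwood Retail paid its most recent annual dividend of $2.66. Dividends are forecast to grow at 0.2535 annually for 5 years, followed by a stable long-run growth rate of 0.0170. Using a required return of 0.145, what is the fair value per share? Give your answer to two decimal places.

$50.83

Two-stage DDM. Project D₁…D_5 at 0.2535, terminal growth 0.017, discount at r = 0.145.
D_1 = 3.3343
D_2 = 4.1796
D_3 = 5.2391
D_4 = 6.5672
D_5 = 8.2320
Terminal value at t=5: TV = D_6/(r−g) = 8.3719/(0.145−0.017) = 65.4055
P₀ = 3.3343/(1+0.145)^1 + 4.1796/(1+0.145)^2 + 5.2391/(1+0.145)^3 + 6.5672/(1+0.145)^4 + 8.2320/(1+0.145)^5 + 65.4055/(1+0.145)^5 = 50.8282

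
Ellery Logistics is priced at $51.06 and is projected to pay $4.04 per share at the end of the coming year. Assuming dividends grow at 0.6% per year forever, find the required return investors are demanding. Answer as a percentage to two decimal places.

Rearranging the constant-growth DDM: r = D₁/P₀ + g.
r = 4.0400 / 51.06 + 0.006 = 0.07912 + 0.006 = 0.08512

8.51%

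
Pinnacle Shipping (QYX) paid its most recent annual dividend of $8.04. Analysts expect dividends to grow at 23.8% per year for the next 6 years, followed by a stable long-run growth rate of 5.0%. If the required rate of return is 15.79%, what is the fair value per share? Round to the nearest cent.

$178.24

Two-stage DDM. Project D₁…D_6 at 0.238, terminal growth 0.05, discount at r = 0.1579.
D_1 = 9.9535
D_2 = 12.3225
D_3 = 15.2552
D_4 = 18.8859
D_5 = 23.3808
D_6 = 28.9454
Terminal value at t=6: TV = D_7/(r−g) = 30.3927/(0.1579−0.05) = 281.6747
P₀ = 9.9535/(1+0.1579)^1 + 12.3225/(1+0.1579)^2 + 15.2552/(1+0.1579)^3 + 18.8859/(1+0.1579)^4 + 23.3808/(1+0.1579)^5 + 28.9454/(1+0.1579)^6 + 281.6747/(1+0.1579)^6 = 178.2385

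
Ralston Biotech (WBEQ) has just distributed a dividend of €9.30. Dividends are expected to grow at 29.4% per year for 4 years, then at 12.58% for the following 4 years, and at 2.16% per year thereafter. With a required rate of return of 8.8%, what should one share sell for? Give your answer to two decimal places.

€467.80

Three-stage DDM. Project D₁…D_8; terminal Gordon value at t=8 with g = 0.0216; discount at r = 0.088.
D_1 = 12.0342
D_2 = 15.5723
D_3 = 20.1505
D_4 = 26.0747
D_5 = 29.3549
D_6 = 33.0478
D_7 = 37.2052
D_8 = 41.8856
TV_8 = 42.7904/(0.088−0.0216) = 644.4331
P₀ = Σ Dₜ/(1+r)ᵗ + TV_8/(1+r)^8 = 467.8024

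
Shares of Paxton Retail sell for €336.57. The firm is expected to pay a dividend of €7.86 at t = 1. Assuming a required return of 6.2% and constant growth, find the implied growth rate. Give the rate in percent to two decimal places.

3.86%

From P₀ = D₁/(r − g), the implied growth is g = r − D₁/P₀.
g = 0.062 − 7.86/336.57 = 0.062 − 0.02335 = 0.03865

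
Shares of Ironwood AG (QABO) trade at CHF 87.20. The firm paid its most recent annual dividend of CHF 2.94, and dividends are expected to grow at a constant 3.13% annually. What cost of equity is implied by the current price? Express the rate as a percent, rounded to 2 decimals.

6.61%

Rearranging the constant-growth DDM: r = D₁/P₀ + g.
D₁ = 2.94 × (1 + 0.0313) = 3.0320.
r = 3.0320 / 87.20 + 0.0313 = 0.03477 + 0.0313 = 0.06607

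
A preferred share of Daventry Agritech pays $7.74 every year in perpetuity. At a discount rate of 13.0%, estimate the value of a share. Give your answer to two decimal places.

Zero-growth DDM (perpetuity): P₀ = D/r = 7.74 / 0.13 = 59.5385

$59.54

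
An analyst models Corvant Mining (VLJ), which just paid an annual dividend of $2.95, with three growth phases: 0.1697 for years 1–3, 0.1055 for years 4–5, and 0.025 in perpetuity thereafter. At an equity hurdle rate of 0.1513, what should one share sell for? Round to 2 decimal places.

Three-stage DDM. Project D₁…D_5; terminal Gordon value at t=5 with g = 0.025; discount at r = 0.1513.
D_1 = 3.4506
D_2 = 4.0362
D_3 = 4.7211
D_4 = 5.2192
D_5 = 5.7698
TV_5 = 5.9141/(0.1513−0.025) = 46.8256
P₀ = Σ Dₜ/(1+r)ᵗ + TV_5/(1+r)^5 = 38.1085

$38.11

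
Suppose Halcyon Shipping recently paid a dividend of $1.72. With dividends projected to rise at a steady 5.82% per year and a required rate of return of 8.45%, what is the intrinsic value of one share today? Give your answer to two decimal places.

Gordon growth model: P₀ = D₁/(r − g). D₁ = 1.72 × (1 + 0.0582) = 1.8201.
P₀ = 1.8201 / (0.0845 − 0.0582) = 1.8201 / 0.0263 = 69.2055

$69.21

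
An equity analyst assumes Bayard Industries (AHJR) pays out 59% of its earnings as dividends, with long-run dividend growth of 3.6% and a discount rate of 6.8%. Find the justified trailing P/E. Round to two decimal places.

Justified trailing P/E = b(1+g)/(r−g) = 0.59×(1+0.036)/(0.068−0.036) = 19.1013

19.10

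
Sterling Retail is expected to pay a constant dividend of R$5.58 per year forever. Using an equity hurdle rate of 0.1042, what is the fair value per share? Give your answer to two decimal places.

R$53.55

Zero-growth DDM (perpetuity): P₀ = D/r = 5.58 / 0.1042 = 53.5509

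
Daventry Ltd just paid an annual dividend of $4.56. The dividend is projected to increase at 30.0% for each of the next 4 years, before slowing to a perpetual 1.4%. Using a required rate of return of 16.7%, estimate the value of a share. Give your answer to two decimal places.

$70.60

Two-stage DDM. Project D₁…D_4 at 0.3, terminal growth 0.014, discount at r = 0.167.
D_1 = 5.9280
D_2 = 7.7064
D_3 = 10.0183
D_4 = 13.0238
Terminal value at t=4: TV = D_5/(r−g) = 13.2061/(0.167−0.014) = 86.3147
P₀ = 5.9280/(1+0.167)^1 + 7.7064/(1+0.167)^2 + 10.0183/(1+0.167)^3 + 13.0238/(1+0.167)^4 + 86.3147/(1+0.167)^4 = 70.6010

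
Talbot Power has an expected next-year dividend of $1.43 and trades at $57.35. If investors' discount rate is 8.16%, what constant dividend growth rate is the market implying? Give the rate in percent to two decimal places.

From P₀ = D₁/(r − g), the implied growth is g = r − D₁/P₀.
g = 0.0816 − 1.43/57.35 = 0.0816 − 0.02493 = 0.05667

5.67%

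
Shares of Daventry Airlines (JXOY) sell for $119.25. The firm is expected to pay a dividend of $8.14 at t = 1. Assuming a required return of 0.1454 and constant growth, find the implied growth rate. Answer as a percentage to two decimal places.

From P₀ = D₁/(r − g), the implied growth is g = r − D₁/P₀.
g = 0.1454 − 8.14/119.25 = 0.1454 − 0.06826 = 0.07714

7.71%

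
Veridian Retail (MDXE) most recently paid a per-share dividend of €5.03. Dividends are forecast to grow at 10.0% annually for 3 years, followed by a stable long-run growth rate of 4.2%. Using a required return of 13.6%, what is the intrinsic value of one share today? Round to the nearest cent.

Two-stage DDM. Project D₁…D_3 at 0.1, terminal growth 0.042, discount at r = 0.136.
D_1 = 5.5330
D_2 = 6.0863
D_3 = 6.6949
Terminal value at t=3: TV = D_4/(r−g) = 6.9761/(0.136−0.042) = 74.2140
P₀ = 5.5330/(1+0.136)^1 + 6.0863/(1+0.136)^2 + 6.6949/(1+0.136)^3 + 74.2140/(1+0.136)^3 = 64.7770

€64.78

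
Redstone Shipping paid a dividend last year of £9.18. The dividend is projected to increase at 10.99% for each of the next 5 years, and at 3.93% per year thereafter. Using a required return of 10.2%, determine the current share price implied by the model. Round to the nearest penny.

£204.60

Two-stage DDM. Project D₁…D_5 at 0.1099, terminal growth 0.0393, discount at r = 0.102.
D_1 = 10.1889
D_2 = 11.3086
D_3 = 12.5515
D_4 = 13.9309
D_5 = 15.4619
Terminal value at t=5: TV = D_6/(r−g) = 16.0695/(0.102−0.0393) = 256.2922
P₀ = 10.1889/(1+0.102)^1 + 11.3086/(1+0.102)^2 + 12.5515/(1+0.102)^3 + 13.9309/(1+0.102)^4 + 15.4619/(1+0.102)^5 + 256.2922/(1+0.102)^5 = 204.5951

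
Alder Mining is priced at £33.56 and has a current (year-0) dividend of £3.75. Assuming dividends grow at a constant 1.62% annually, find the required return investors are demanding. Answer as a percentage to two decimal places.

Rearranging the constant-growth DDM: r = D₁/P₀ + g.
D₁ = 3.75 × (1 + 0.0162) = 3.8108.
r = 3.8108 / 33.56 + 0.0162 = 0.11355 + 0.0162 = 0.12975

12.98%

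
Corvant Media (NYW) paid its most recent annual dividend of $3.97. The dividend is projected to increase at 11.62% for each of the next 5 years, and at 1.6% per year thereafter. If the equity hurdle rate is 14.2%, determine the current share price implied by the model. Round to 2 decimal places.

$47.10

Two-stage DDM. Project D₁…D_5 at 0.1162, terminal growth 0.016, discount at r = 0.142.
D_1 = 4.4313
D_2 = 4.9462
D_3 = 5.5210
D_4 = 6.1625
D_5 = 6.8786
Terminal value at t=5: TV = D_6/(r−g) = 6.9887/(0.142−0.016) = 55.4656
P₀ = 4.4313/(1+0.142)^1 + 4.9462/(1+0.142)^2 + 5.5210/(1+0.142)^3 + 6.1625/(1+0.142)^4 + 6.8786/(1+0.142)^5 + 55.4656/(1+0.142)^5 = 47.1002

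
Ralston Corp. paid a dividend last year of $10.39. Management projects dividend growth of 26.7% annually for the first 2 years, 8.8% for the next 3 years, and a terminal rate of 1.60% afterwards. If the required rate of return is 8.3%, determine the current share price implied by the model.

$288.07

Three-stage DDM. Project D₁…D_5; terminal Gordon value at t=5 with g = 0.016; discount at r = 0.083.
D_1 = 13.1641
D_2 = 16.6790
D_3 = 18.1467
D_4 = 19.7436
D_5 = 21.4810
TV_5 = 21.8247/(0.083−0.016) = 325.7425
P₀ = Σ Dₜ/(1+r)ᵗ + TV_5/(1+r)^5 = 288.0732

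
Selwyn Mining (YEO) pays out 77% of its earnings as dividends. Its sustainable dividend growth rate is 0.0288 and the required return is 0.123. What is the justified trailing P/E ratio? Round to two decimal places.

8.41

Justified trailing P/E = b(1+g)/(r−g) = 0.77×(1+0.0288)/(0.123−0.0288) = 8.4095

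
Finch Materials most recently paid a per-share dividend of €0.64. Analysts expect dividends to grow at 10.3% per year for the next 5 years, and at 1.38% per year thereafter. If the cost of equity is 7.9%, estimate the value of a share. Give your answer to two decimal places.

Two-stage DDM. Project D₁…D_5 at 0.103, terminal growth 0.0138, discount at r = 0.079.
D_1 = 0.7059
D_2 = 0.7786
D_3 = 0.8588
D_4 = 0.9473
D_5 = 1.0449
Terminal value at t=5: TV = D_6/(r−g) = 1.0593/(0.079−0.0138) = 16.2466
P₀ = 0.7059/(1+0.079)^1 + 0.7786/(1+0.079)^2 + 0.8588/(1+0.079)^3 + 0.9473/(1+0.079)^4 + 1.0449/(1+0.079)^5 + 16.2466/(1+0.079)^5 = 14.5285

€14.53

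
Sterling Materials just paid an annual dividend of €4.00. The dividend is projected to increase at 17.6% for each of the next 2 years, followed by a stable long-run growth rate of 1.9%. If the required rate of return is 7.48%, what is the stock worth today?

Two-stage DDM. Project D₁…D_2 at 0.176, terminal growth 0.019, discount at r = 0.0748.
D_1 = 4.7040
D_2 = 5.5319
Terminal value at t=2: TV = D_3/(r−g) = 5.6370/(0.0748−0.019) = 101.0217
P₀ = 4.7040/(1+0.0748)^1 + 5.5319/(1+0.0748)^2 + 101.0217/(1+0.0748)^2 = 96.6152

€96.62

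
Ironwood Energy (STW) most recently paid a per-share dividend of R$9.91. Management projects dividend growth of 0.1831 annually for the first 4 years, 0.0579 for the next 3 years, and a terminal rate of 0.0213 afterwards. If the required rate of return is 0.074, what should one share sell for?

Three-stage DDM. Project D₁…D_7; terminal Gordon value at t=7 with g = 0.0213; discount at r = 0.074.
D_1 = 11.7245
D_2 = 13.8713
D_3 = 16.4111
D_4 = 19.4160
D_5 = 20.5402
D_6 = 21.7294
D_7 = 22.9876
TV_7 = 23.4772/(0.074−0.0213) = 445.4880
P₀ = Σ Dₜ/(1+r)ᵗ + TV_7/(1+r)^7 = 363.5369

R$363.54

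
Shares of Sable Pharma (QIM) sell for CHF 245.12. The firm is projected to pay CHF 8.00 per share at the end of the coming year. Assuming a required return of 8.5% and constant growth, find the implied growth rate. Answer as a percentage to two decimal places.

5.24%

From P₀ = D₁/(r − g), the implied growth is g = r − D₁/P₀.
g = 0.085 − 8.00/245.12 = 0.085 − 0.03264 = 0.05236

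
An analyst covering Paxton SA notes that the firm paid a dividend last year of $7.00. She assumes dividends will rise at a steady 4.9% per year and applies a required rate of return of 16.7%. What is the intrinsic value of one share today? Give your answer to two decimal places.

$62.23

Gordon growth model: P₀ = D₁/(r − g). D₁ = 7.00 × (1 + 0.049) = 7.3430.
P₀ = 7.3430 / (0.167 − 0.049) = 7.3430 / 0.118 = 62.2288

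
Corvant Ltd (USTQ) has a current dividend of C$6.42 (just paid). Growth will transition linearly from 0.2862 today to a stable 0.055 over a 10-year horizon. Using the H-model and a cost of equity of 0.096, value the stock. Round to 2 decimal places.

H-model: P₀ = D₀[(1+g_L) + H(g_S−g_L)]/(r−g_L), with H = 10/2 = 5.
P₀ = 6.42 × [(1+0.055) + 5×(0.2862−0.055)] / (0.096−0.055)
   = 6.42 × 2.2110 / 0.041 = 346.2102

C$346.21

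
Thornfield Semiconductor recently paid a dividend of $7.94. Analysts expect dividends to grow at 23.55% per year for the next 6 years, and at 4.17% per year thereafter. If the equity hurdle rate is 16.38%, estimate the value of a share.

Two-stage DDM. Project D₁…D_6 at 0.2355, terminal growth 0.0417, discount at r = 0.1638.
D_1 = 9.8099
D_2 = 12.1201
D_3 = 14.9744
D_4 = 18.5008
D_5 = 22.8578
D_6 = 28.2408
Terminal value at t=6: TV = D_7/(r−g) = 29.4184/(0.1638−0.0417) = 240.9373
P₀ = 9.8099/(1+0.1638)^1 + 12.1201/(1+0.1638)^2 + 14.9744/(1+0.1638)^3 + 18.5008/(1+0.1638)^4 + 22.8578/(1+0.1638)^5 + 28.2408/(1+0.1638)^6 + 240.9373/(1+0.1638)^6 = 156.0041

$156.00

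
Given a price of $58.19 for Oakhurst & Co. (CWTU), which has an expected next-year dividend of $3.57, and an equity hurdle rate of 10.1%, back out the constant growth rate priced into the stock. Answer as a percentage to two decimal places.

From P₀ = D₁/(r − g), the implied growth is g = r − D₁/P₀.
g = 0.101 − 3.57/58.19 = 0.101 − 0.06135 = 0.03965

3.96%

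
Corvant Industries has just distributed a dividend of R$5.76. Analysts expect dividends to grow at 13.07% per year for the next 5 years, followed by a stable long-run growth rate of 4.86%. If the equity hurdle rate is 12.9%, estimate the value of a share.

Two-stage DDM. Project D₁…D_5 at 0.1307, terminal growth 0.0486, discount at r = 0.129.
D_1 = 6.5128
D_2 = 7.3641
D_3 = 8.3265
D_4 = 9.4148
D_5 = 10.6453
Terminal value at t=5: TV = D_6/(r−g) = 11.1627/(0.129−0.0486) = 138.8396
P₀ = 6.5128/(1+0.129)^1 + 7.3641/(1+0.129)^2 + 8.3265/(1+0.129)^3 + 9.4148/(1+0.129)^4 + 10.6453/(1+0.129)^5 + 138.8396/(1+0.129)^5 = 104.6212

R$104.62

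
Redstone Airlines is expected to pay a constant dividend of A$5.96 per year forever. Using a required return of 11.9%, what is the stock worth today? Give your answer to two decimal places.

A$50.08

Zero-growth DDM (perpetuity): P₀ = D/r = 5.96 / 0.119 = 50.0840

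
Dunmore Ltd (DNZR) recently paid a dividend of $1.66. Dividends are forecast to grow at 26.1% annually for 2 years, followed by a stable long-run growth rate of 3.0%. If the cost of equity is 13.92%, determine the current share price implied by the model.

Two-stage DDM. Project D₁…D_2 at 0.261, terminal growth 0.03, discount at r = 0.1392.
D_1 = 2.0933
D_2 = 2.6396
Terminal value at t=2: TV = D_3/(r−g) = 2.7188/(0.1392−0.03) = 24.8973
P₀ = 2.0933/(1+0.1392)^1 + 2.6396/(1+0.1392)^2 + 24.8973/(1+0.1392)^2 = 23.0560

$23.06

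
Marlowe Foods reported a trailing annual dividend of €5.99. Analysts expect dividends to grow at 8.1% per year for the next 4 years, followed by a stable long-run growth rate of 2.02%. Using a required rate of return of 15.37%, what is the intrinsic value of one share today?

€55.70

Two-stage DDM. Project D₁…D_4 at 0.081, terminal growth 0.0202, discount at r = 0.1537.
D_1 = 6.4752
D_2 = 6.9997
D_3 = 7.5667
D_4 = 8.1796
Terminal value at t=4: TV = D_5/(r−g) = 8.3448/(0.1537−0.0202) = 62.5077
P₀ = 6.4752/(1+0.1537)^1 + 6.9997/(1+0.1537)^2 + 7.5667/(1+0.1537)^3 + 8.1796/(1+0.1537)^4 + 62.5077/(1+0.1537)^4 = 55.6986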